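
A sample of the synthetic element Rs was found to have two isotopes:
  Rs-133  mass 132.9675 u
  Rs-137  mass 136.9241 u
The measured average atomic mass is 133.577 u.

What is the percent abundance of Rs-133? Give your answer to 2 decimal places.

Let x be the fractional abundance of Rs-133; then Rs-137 has abundance 1 − x.
132.9675·x + 136.9241·(1 − x) = 133.577
(132.9675 − 136.9241)·x = 133.577 − 136.9241
x = -3.3471 / -3.9566 = 0.84595 → 84.60% Rs-133, 15.40% Rs-137.

84.60%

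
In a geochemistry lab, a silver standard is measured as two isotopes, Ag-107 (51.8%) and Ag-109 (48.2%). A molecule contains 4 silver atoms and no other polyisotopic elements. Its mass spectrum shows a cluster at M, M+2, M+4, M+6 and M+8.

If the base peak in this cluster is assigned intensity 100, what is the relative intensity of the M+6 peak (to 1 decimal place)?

Binomial terms of (0.518 + 0.482)^4: M 0.0720, M+2 0.2680, M+4 0.3740, M+6 0.2320, M+8 0.0540 → M+4 is the base peak.
P(M+4) = C(4,2) × 0.518^2 × 0.482^2 = 6 × 0.268324 × 0.232324 = 0.374029 (base)
P(M+6) = C(4,3) × 0.518^1 × 0.482^3 = 4 × 0.5180 × 0.11198017 = 0.232023
Relative intensity = 0.232023 / 0.374029 × 100 = 62.0

62.0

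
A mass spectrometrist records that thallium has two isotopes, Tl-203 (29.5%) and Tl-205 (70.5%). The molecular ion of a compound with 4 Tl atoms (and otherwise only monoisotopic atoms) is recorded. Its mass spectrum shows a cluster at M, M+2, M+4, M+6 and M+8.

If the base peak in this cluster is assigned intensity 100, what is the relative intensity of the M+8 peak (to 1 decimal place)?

Term probabilities: M 0.0076, M+2 0.0724, M+4 0.2595, M+6 0.4135, M+8 0.2470. Base peak = M+6.
P(M+6) = C(4,3) × 0.295^1 × 0.705^3 = 4 × 0.2950 × 0.35040263 = 0.413475 (base)
P(M+8) = C(4,4) × 0.295^0 × 0.705^4 = 1 × 1.0000 × 0.24703385 = 0.247034
Relative intensity = 0.247034 / 0.413475 × 100 = 59.7

59.7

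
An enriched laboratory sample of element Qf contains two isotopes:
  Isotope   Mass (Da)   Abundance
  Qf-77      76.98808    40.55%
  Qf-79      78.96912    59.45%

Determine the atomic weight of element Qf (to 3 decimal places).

Average mass = Σ (abundance × isotope mass) = 0.4055 × 76.98808 + 0.5945 × 78.96912
= 31.218666 + 46.947142 = 78.165808 Da

78.166 Da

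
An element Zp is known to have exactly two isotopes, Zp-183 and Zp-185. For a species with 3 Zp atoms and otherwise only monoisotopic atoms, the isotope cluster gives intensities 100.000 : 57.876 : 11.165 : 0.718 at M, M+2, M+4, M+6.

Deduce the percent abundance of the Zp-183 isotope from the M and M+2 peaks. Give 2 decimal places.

83.83%

If p is the fraction of Zp that is Zp-183, then I(M+2)/I(M) = [C(3,1)·p^2·(1−p)] / p^3 = 3·(1−p)/p = 57.876/100.000 = 0.5788
(1−p)/p = 0.5788/3 = 0.1929  ⇒  p = 1/(1 + 0.1929) = 0.8383
Zp-183: 83.83%, Zp-185: 16.17%.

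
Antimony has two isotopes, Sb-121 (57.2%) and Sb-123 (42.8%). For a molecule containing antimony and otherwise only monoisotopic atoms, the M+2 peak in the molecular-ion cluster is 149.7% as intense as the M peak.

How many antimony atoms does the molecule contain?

2

For n independent Sb atoms, I(M+2)/I(M) = n · (abundance Sb-123) / (abundance Sb-121) = n · 0.428/0.572.
n = 1.497 × 0.572/0.428 = 2.00 ≈ 2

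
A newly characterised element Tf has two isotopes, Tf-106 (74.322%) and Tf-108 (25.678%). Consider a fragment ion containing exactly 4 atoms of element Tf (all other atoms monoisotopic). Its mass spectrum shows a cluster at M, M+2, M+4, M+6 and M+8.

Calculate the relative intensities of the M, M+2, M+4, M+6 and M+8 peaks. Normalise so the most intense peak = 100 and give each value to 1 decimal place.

The 4 Tf atoms are independent, so intensities follow the terms of (0.74322 + 0.25678)^4.
P(M) = 0.74322^4 = 0.305119
P(M+2) = 4 × 0.74322^3 × 0.25678^1 = 0.421671
P(M+4) = 6 × 0.74322^2 × 0.25678^2 = 0.218529
P(M+6) = 4 × 0.74322^1 × 0.25678^3 = 0.050334
P(M+8) = 0.25678^4 = 0.004348
The M+2 peak is largest (0.421671); scaling to 100 gives 72.4 : 100.0 : 51.8 : 11.9 : 1.0.

72.4 : 100.0 : 51.8 : 11.9 : 1.0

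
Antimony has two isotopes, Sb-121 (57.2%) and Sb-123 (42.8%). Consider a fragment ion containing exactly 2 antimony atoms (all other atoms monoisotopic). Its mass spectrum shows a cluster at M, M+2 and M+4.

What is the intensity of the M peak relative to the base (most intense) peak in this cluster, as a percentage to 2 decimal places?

Binomial terms of (0.572 + 0.428)^2: M 0.3272, M+2 0.4896, M+4 0.1832 → M+2 is the base peak.
P(M+2) = C(2,1) × 0.572^1 × 0.428^1 = 2 × 0.5720 × 0.4280 = 0.489632 (base)
P(M) = C(2,0) × 0.572^2 × 0.428^0 = 1 × 0.327184 × 1.0000 = 0.327184
Relative intensity = 0.327184 / 0.489632 × 100 = 66.82

66.82%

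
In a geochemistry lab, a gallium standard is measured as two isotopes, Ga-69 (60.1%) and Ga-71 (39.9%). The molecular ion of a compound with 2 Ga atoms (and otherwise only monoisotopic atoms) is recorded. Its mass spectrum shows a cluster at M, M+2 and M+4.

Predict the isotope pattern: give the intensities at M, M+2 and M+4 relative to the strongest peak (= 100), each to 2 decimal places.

The 2 Ga atoms are independent, so intensities follow the terms of (0.601 + 0.399)^2.
P(M) = 0.601^2 = 0.361201
P(M+2) = 2 × 0.601^1 × 0.399^1 = 0.479598
P(M+4) = 0.399^2 = 0.159201
The M+2 peak is largest (0.479598); scaling to 100 gives 75.31 : 100.00 : 33.19.

75.31 : 100.00 : 33.19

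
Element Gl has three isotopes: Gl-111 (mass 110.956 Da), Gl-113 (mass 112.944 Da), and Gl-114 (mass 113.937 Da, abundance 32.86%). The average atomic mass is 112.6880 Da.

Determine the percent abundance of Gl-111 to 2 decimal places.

29.29%

Let x and y be the fractions of Gl-111 and Gl-113. Then x + y = 1 − 0.3286 = 0.6714 and 110.956x + 112.944y = 112.6880 − 0.3286×113.937 = 75.2483018.
Substituting: 110.956x + 112.944(0.6714 − x) = 75.2483018
(110.956 − 112.944)x = -0.5822998  ⇒  x = 0.29291, y = 0.37849
Gl-111: 29.29%, Gl-113: 37.85%.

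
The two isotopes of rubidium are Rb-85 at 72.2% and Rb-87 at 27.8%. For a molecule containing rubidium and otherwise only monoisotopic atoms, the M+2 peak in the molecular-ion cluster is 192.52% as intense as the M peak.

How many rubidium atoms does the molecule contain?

For n independent Rb atoms, I(M+2)/I(M) = n · (abundance Rb-87) / (abundance Rb-85) = n · 0.278/0.722.
n = 1.9252 × 0.722/0.278 = 5.00 ≈ 5

5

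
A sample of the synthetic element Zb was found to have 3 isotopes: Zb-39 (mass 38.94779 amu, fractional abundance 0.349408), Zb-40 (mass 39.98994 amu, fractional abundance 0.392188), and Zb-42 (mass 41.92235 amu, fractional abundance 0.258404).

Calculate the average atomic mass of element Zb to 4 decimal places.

The abundance-weighted mean is 0.349408 × 38.94779 + 0.392188 × 39.98994 + 0.258404 × 41.92235
= 13.608669 + 15.683575 + 10.832903 = 40.125147 amu

40.1251 amu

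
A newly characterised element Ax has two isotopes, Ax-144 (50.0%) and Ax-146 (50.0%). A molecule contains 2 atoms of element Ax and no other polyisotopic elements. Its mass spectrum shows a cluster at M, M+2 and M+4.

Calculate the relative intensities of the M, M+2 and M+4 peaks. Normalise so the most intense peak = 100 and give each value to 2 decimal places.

50.00 : 100.00 : 50.00

The 2 Ax atoms are independent, so intensities follow the terms of (0.500 + 0.500)^2.
P(M) = 0.500^2 = 0.250000
P(M+2) = 2 × 0.500^1 × 0.500^1 = 0.500000
P(M+4) = 0.500^2 = 0.250000
The M+2 peak is largest (0.500000); scaling to 100 gives 50.00 : 100.00 : 50.00.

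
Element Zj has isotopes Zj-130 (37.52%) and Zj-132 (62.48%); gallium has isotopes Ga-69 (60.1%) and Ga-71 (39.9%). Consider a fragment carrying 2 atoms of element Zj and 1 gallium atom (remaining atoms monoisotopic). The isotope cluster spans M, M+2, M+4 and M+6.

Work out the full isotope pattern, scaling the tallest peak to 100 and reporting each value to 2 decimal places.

20.06 : 80.14 : 100.00 : 36.94

Element Zj pattern (n=2): 0.14077504 : 0.46884992 : 0.39037504
Gallium pattern (n=1): 0.6010 : 0.3990
Convolve the two distributions (both contribute in 2-u steps):
  M: 0.14077504×0.6010 = 0.084606
  M+2: 0.14077504×0.3990 + 0.46884992×0.6010 = 0.337948
  M+4: 0.46884992×0.3990 + 0.39037504×0.6010 = 0.421687
  M+6: 0.39037504×0.3990 = 0.155760
Scale to base peak (0.421687) = 100: 20.06 : 80.14 : 100.00 : 36.94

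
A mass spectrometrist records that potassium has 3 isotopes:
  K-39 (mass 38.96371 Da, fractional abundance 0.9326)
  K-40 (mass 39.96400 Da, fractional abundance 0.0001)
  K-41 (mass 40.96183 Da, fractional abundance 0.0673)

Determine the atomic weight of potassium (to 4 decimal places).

39.0983 Da

Average mass = Σ (abundance × isotope mass) = 0.9326 × 38.96371 + 0.0001 × 39.96400 + 0.0673 × 40.96183
= 36.337556 + 0.003996 + 2.756731 = 39.098283 Da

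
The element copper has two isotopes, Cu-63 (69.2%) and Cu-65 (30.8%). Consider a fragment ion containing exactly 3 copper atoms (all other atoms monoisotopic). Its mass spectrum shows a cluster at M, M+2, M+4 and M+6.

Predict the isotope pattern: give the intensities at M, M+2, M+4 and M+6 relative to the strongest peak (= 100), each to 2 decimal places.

Each Cu atom is independently Cu-63 (p = 0.692) or Cu-65 (q = 0.308); the cluster is the binomial expansion (p + q)^3.
P(M) = 0.692^3 = 0.331374
P(M+2) = 3 × 0.692^2 × 0.308^1 = 0.442470
P(M+4) = 3 × 0.692^1 × 0.308^2 = 0.196938
P(M+6) = 0.308^3 = 0.029218
The M+2 peak is largest (0.442470); scaling to 100 gives 74.89 : 100.00 : 44.51 : 6.60.

74.89 : 100.00 : 44.51 : 6.60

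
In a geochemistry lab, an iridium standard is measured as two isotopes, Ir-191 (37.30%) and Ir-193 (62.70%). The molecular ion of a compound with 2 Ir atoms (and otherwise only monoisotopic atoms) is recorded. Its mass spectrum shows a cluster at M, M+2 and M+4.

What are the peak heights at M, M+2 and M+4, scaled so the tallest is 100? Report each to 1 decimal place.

The 2 Ir atoms are independent, so intensities follow the terms of (0.3730 + 0.6270)^2.
P(M) = 0.3730^2 = 0.139129
P(M+2) = 2 × 0.3730^1 × 0.6270^1 = 0.467742
P(M+4) = 0.6270^2 = 0.393129
The M+2 peak is largest (0.467742); scaling to 100 gives 29.7 : 100.0 : 84.0.

29.7 : 100.0 : 84.0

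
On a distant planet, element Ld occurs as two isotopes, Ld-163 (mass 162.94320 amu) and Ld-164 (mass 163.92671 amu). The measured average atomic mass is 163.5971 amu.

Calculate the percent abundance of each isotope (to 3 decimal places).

With x = fraction of Ld-163 (so Ld-164 is 1 − x):
162.94320·x + 163.92671·(1 − x) = 163.5971
(162.94320 − 163.92671)·x = 163.5971 − 163.92671
x = -0.32961 / -0.98351 = 0.33514 → 33.514% Ld-163, 66.486% Ld-164.

Ld-163: 33.514%, Ld-164: 66.486%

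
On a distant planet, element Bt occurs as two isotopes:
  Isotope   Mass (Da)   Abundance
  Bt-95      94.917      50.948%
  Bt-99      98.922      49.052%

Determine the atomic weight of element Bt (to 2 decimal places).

96.88 Da

The abundance-weighted mean is 0.50948 × 94.917 + 0.49052 × 98.922
= 48.3583 + 48.5232 = 96.8815 Da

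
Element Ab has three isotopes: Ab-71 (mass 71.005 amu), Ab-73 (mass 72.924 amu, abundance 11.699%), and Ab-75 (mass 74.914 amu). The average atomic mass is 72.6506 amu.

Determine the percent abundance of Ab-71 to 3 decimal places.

Let x and y be the fractions of Ab-71 and Ab-75. Then x + y = 1 − 0.11699 = 0.88301 and 71.005x + 74.914y = 72.6506 − 0.11699×72.924 = 64.11922124.
Substituting: 71.005x + 74.914(0.88301 − x) = 64.11922124
(71.005 − 74.914)x = -2.0305899  ⇒  x = 0.51947, y = 0.36354
Ab-71: 51.947%, Ab-75: 36.354%.

51.947%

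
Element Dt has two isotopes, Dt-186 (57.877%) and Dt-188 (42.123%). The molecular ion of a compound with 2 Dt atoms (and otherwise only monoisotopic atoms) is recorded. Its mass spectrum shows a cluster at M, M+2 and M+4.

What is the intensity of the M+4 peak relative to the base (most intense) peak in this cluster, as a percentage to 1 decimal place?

Binomial terms of (0.57877 + 0.42123)^2: M 0.3350, M+2 0.4876, M+4 0.1774 → M+2 is the base peak.
P(M+2) = C(2,1) × 0.57877^1 × 0.42123^1 = 2 × 0.57877 × 0.42123 = 0.487591 (base)
P(M+4) = C(2,2) × 0.57877^0 × 0.42123^2 = 1 × 1.0000 × 0.17743471 = 0.177435
Relative intensity = 0.177435 / 0.487591 × 100 = 36.4

36.4%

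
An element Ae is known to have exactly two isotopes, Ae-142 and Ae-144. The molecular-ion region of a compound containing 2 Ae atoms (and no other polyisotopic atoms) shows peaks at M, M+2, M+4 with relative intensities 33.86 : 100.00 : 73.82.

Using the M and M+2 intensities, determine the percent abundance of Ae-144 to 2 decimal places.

Let p = fractional abundance of Ae-142. I(M+2)/I(M) = [C(2,1)·p^1·(1−p)] / p^2 = 2·(1−p)/p = 100.00/33.86 = 2.9533
(1−p)/p = 2.9533/2 = 1.4767  ⇒  p = 1/(1 + 1.4767) = 0.4038
Ae-142: 40.38%, Ae-144: 59.62%.

59.62%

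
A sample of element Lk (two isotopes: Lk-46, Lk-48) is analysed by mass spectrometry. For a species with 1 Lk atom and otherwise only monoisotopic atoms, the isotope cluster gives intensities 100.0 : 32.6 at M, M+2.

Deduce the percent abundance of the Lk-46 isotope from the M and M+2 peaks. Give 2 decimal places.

Write p for the Lk-46 fraction. I(M+2)/I(M) = [C(1,1)·p^0·(1−p)] / p^1 = 1·(1−p)/p = 32.6/100.0 = 0.3260
(1−p)/p = 0.3260/1 = 0.3260  ⇒  p = 1/(1 + 0.3260) = 0.7541
Lk-46: 75.41%, Lk-48: 24.59%.

75.41%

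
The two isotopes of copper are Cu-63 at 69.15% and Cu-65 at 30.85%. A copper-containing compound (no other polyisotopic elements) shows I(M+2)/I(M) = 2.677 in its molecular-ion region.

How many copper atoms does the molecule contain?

6

The M+2/M ratio from n Cu atoms is n · q/p = n · 0.3085/0.6915.
n = 2.677 × 0.6915/0.3085 = 6.00 ≈ 6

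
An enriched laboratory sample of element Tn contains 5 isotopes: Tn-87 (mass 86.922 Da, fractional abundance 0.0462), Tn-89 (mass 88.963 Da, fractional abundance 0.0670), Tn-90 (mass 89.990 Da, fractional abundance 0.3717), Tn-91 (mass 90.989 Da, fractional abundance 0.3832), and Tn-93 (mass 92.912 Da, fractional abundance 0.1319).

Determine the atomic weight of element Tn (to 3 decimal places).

90.548 Da

Average mass = Σ (abundance × isotope mass) = 0.0462 × 86.922 + 0.0670 × 88.963 + 0.3717 × 89.990 + 0.3832 × 90.989 + 0.1319 × 92.912
= 4.0158 + 5.9605 + 33.4493 + 34.8670 + 12.2551 = 90.5477 Da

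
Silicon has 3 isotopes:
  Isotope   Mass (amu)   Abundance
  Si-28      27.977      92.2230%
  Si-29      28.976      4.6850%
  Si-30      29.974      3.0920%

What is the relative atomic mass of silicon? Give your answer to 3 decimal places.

Weight each isotope mass by its fractional abundance: 0.922230 × 27.977 + 0.046850 × 28.976 + 0.030920 × 29.974
= 25.8012 + 1.3575 + 0.9268 = 28.0855 amu

28.086 amu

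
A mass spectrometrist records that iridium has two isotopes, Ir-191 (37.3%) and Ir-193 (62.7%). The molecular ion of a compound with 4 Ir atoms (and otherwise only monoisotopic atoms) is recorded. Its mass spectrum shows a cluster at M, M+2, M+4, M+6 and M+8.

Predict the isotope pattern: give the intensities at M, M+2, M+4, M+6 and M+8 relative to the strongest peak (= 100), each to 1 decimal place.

5.3 : 35.4 : 89.2 : 100.0 : 42.0

Each Ir atom is independently Ir-191 (p = 0.373) or Ir-193 (q = 0.627); the cluster is the binomial expansion (p + q)^4.
P(M) = 0.373^4 = 0.019357
P(M+2) = 4 × 0.373^3 × 0.627^1 = 0.130153
P(M+4) = 6 × 0.373^2 × 0.627^2 = 0.328174
P(M+6) = 4 × 0.373^1 × 0.627^3 = 0.367766
P(M+8) = 0.627^4 = 0.154550
The M+6 peak is largest (0.367766); scaling to 100 gives 5.3 : 35.4 : 89.2 : 100.0 : 42.0.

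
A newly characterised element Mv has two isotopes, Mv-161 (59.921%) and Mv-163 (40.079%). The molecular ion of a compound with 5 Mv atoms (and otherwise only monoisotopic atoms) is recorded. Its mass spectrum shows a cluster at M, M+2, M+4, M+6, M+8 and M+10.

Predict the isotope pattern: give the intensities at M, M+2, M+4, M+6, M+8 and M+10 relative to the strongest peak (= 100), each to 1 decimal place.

22.4 : 74.8 : 100.0 : 66.9 : 22.4 : 3.0

The 5 Mv atoms are independent, so intensities follow the terms of (0.59921 + 0.40079)^5.
P(M) = 0.59921^5 = 0.077249
P(M+2) = 5 × 0.59921^4 × 0.40079^1 = 0.258347
P(M+4) = 10 × 0.59921^3 × 0.40079^2 = 0.345598
P(M+6) = 10 × 0.59921^2 × 0.40079^3 = 0.231158
P(M+8) = 5 × 0.59921^1 × 0.40079^4 = 0.077307
P(M+10) = 0.40079^5 = 0.010342
The M+4 peak is largest (0.345598); scaling to 100 gives 22.4 : 74.8 : 100.0 : 66.9 : 22.4 : 3.0.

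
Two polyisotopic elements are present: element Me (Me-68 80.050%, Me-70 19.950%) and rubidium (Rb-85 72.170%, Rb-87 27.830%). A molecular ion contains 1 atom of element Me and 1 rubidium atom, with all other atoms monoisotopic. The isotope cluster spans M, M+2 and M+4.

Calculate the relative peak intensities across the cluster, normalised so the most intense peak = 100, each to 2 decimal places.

Element Me pattern (n=1): 0.8005 : 0.1995
Rubidium pattern (n=1): 0.7217 : 0.2783
Convolve the two distributions (both contribute in 2-u steps):
  M: 0.8005×0.7217 = 0.577721
  M+2: 0.8005×0.2783 + 0.1995×0.7217 = 0.366758
  M+4: 0.1995×0.2783 = 0.055521
Scale to base peak (0.577721) = 100: 100.00 : 63.48 : 9.61

100.00 : 63.48 : 9.61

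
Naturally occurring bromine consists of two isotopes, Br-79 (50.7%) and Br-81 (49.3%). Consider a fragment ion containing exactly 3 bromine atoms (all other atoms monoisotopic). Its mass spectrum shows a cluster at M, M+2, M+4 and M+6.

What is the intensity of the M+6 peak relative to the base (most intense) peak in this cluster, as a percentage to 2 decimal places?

(0.507 + 0.493)^3 gives M 0.1303, M+2 0.3802, M+4 0.3697, M+6 0.1198; the largest is M+2.
P(M+2) = C(3,1) × 0.507^2 × 0.493^1 = 3 × 0.257049 × 0.4930 = 0.380175 (base)
P(M+6) = C(3,3) × 0.507^0 × 0.493^3 = 1 × 1.0000 × 0.11982316 = 0.119823
Relative intensity = 0.119823 / 0.380175 × 100 = 31.52

31.52%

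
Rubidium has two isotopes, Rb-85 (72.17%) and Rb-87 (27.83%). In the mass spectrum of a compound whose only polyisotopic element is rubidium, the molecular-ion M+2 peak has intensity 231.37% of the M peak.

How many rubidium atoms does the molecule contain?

6

For n independent Rb atoms, I(M+2)/I(M) = n · (abundance Rb-87) / (abundance Rb-85) = n · 0.2783/0.7217.
n = 2.3137 × 0.7217/0.2783 = 6.00 ≈ 6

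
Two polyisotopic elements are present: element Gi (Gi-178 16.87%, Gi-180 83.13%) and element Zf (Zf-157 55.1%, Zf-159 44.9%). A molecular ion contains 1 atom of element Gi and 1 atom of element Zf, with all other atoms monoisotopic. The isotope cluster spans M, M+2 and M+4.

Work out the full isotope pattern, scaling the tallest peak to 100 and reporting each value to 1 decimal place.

17.4 : 100.0 : 69.9

Element Gi pattern (n=1): 0.1687 : 0.8313
Element Zf pattern (n=1): 0.5510 : 0.4490
Convolve the two distributions (both contribute in 2-u steps):
  M: 0.1687×0.5510 = 0.092954
  M+2: 0.1687×0.4490 + 0.8313×0.5510 = 0.533793
  M+4: 0.8313×0.4490 = 0.373254
Scale to base peak (0.533793) = 100: 17.4 : 100.0 : 69.9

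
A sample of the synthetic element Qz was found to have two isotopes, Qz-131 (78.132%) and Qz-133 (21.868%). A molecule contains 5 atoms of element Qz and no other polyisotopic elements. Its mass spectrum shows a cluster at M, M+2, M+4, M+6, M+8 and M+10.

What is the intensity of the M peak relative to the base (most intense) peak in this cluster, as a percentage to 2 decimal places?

Term probabilities: M 0.2912, M+2 0.4075, M+4 0.2281, M+6 0.0638, M+8 0.0089, M+10 0.0005. Base peak = M+2.
P(M+2) = C(5,1) × 0.78132^4 × 0.21868^1 = 5 × 0.37266256 × 0.21868 = 0.407469 (base)
P(M) = C(5,0) × 0.78132^5 × 0.21868^0 = 1 × 0.29116871 × 1.0000 = 0.291169
Relative intensity = 0.291169 / 0.407469 × 100 = 71.46

71.46%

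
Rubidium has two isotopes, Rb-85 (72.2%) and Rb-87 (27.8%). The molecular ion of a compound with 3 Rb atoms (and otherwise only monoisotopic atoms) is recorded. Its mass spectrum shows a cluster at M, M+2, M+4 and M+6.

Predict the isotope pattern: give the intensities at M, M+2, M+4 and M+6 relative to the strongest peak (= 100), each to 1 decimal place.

86.6 : 100.0 : 38.5 : 4.9

The 3 Rb atoms are independent, so intensities follow the terms of (0.722 + 0.278)^3.
P(M) = 0.722^3 = 0.376367
P(M+2) = 3 × 0.722^2 × 0.278^1 = 0.434751
P(M+4) = 3 × 0.722^1 × 0.278^2 = 0.167397
P(M+6) = 0.278^3 = 0.021485
The M+2 peak is largest (0.434751); scaling to 100 gives 86.6 : 100.0 : 38.5 : 4.9.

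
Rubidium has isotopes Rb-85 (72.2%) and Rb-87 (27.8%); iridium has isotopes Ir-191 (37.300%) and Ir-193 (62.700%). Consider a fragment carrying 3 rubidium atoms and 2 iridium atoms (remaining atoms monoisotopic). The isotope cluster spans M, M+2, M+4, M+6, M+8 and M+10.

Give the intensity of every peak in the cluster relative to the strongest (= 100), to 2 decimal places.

Rubidium pattern (n=3): 0.37636705 : 0.43475086 : 0.16739714 : 0.02148495
Iridium pattern (n=2): 0.139129 : 0.467742 : 0.393129
Convolve the two distributions (both contribute in 2-u steps):
  M: 0.37636705×0.139129 = 0.052364
  M+2: 0.37636705×0.467742 + 0.43475086×0.139129 = 0.236529
  M+4: 0.37636705×0.393129 + 0.43475086×0.467742 + 0.16739714×0.139129 = 0.374602
  M+6: 0.43475086×0.393129 + 0.16739714×0.467742 + 0.02148495×0.139129 = 0.252201
  M+8: 0.16739714×0.393129 + 0.02148495×0.467742 = 0.075858
  M+10: 0.02148495×0.393129 = 0.008446
Scale to base peak (0.374602) = 100: 13.98 : 63.14 : 100.00 : 67.33 : 20.25 : 2.25

13.98 : 63.14 : 100.00 : 67.33 : 20.25 : 2.25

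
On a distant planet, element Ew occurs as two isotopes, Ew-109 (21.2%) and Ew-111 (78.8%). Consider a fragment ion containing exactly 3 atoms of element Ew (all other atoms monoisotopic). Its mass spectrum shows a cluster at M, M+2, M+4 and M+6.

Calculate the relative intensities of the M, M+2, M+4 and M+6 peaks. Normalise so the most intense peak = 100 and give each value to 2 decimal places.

1.95 : 21.71 : 80.71 : 100.00

Each Ew atom is independently Ew-109 (p = 0.212) or Ew-111 (q = 0.788); the cluster is the binomial expansion (p + q)^3.
P(M) = 0.212^3 = 0.009528
P(M+2) = 3 × 0.212^2 × 0.788^1 = 0.106248
P(M+4) = 3 × 0.212^1 × 0.788^2 = 0.394920
P(M+6) = 0.788^3 = 0.489304
The M+6 peak is largest (0.489304); scaling to 100 gives 1.95 : 21.71 : 80.71 : 100.00.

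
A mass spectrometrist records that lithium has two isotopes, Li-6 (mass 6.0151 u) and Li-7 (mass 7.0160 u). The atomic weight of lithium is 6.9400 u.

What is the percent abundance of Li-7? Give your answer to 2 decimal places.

92.41%

With x = fraction of Li-6 (so Li-7 is 1 − x):
6.0151·x + 7.0160·(1 − x) = 6.9400
(6.0151 − 7.0160)·x = 6.9400 − 7.0160
x = -0.0760 / -1.0009 = 0.07593 → 7.59% Li-6, 92.41% Li-7.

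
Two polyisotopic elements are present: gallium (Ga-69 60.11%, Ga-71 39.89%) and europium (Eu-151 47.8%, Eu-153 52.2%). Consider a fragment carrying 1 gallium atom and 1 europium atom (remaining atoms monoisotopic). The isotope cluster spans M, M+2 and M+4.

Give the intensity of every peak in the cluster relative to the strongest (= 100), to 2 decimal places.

56.96 : 100.00 : 41.28

Gallium pattern (n=1): 0.6011 : 0.3989
Europium pattern (n=1): 0.4780 : 0.5220
Convolve the two distributions (both contribute in 2-u steps):
  M: 0.6011×0.4780 = 0.287326
  M+2: 0.6011×0.5220 + 0.3989×0.4780 = 0.504448
  M+4: 0.3989×0.5220 = 0.208226
Scale to base peak (0.504448) = 100: 56.96 : 100.00 : 41.28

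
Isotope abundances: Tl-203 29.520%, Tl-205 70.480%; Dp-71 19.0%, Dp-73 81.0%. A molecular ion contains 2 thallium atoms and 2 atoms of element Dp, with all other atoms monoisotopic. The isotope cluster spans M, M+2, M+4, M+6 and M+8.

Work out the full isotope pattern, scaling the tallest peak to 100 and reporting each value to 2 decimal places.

Thallium pattern (n=2): 0.08714304 : 0.41611392 : 0.49674304
Element Dp pattern (n=2): 0.0361 : 0.3078 : 0.6561
Convolve the two distributions (both contribute in 2-u steps):
  M: 0.08714304×0.0361 = 0.003146
  M+2: 0.08714304×0.3078 + 0.41611392×0.0361 = 0.041844
  M+4: 0.08714304×0.6561 + 0.41611392×0.3078 + 0.49674304×0.0361 = 0.203187
  M+6: 0.41611392×0.6561 + 0.49674304×0.3078 = 0.425910
  M+8: 0.49674304×0.6561 = 0.325913
Scale to base peak (0.425910) = 100: 0.74 : 9.82 : 47.71 : 100.00 : 76.52

0.74 : 9.82 : 47.71 : 100.00 : 76.52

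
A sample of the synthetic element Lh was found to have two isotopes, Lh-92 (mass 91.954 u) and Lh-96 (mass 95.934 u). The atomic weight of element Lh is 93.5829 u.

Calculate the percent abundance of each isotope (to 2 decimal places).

Writing the weighted mean with unknown fraction x of Lh-92:
91.954·x + 95.934·(1 − x) = 93.5829
(91.954 − 95.934)·x = 93.5829 − 95.934
x = -2.3511 / -3.980 = 0.59073 → 59.07% Lh-92, 40.93% Lh-96.

Lh-92: 59.07%, Lh-96: 40.93%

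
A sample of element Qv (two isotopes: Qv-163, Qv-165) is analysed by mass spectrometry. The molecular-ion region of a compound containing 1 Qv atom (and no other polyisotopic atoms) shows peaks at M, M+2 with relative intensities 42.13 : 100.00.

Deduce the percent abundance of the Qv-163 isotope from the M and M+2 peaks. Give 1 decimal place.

29.6%

Write p for the Qv-163 fraction. I(M+2)/I(M) = [C(1,1)·p^0·(1−p)] / p^1 = 1·(1−p)/p = 100.00/42.13 = 2.3736
(1−p)/p = 2.3736/1 = 2.3736  ⇒  p = 1/(1 + 2.3736) = 0.2964
Qv-163: 29.6%, Qv-165: 70.4%.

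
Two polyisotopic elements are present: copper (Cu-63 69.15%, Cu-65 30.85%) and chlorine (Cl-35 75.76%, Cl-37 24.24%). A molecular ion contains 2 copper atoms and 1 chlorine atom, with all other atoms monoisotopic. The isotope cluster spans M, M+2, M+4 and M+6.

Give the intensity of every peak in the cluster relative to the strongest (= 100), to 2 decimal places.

Copper pattern (n=2): 0.47817225 : 0.4266555 : 0.09517225
Chlorine pattern (n=1): 0.7576 : 0.2424
Convolve the two distributions (both contribute in 2-u steps):
  M: 0.47817225×0.7576 = 0.362263
  M+2: 0.47817225×0.2424 + 0.4266555×0.7576 = 0.439143
  M+4: 0.4266555×0.2424 + 0.09517225×0.7576 = 0.175524
  M+6: 0.09517225×0.2424 = 0.023070
Scale to base peak (0.439143) = 100: 82.49 : 100.00 : 39.97 : 5.25

82.49 : 100.00 : 39.97 : 5.25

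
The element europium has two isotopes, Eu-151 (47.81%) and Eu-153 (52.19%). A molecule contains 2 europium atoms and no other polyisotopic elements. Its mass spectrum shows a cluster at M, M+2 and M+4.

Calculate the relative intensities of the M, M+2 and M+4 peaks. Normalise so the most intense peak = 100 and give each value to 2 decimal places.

Each Eu atom is independently Eu-151 (p = 0.4781) or Eu-153 (q = 0.5219); the cluster is the binomial expansion (p + q)^2.
P(M) = 0.4781^2 = 0.228580
P(M+2) = 2 × 0.4781^1 × 0.5219^1 = 0.499041
P(M+4) = 0.5219^2 = 0.272380
The M+2 peak is largest (0.499041); scaling to 100 gives 45.80 : 100.00 : 54.58.

45.80 : 100.00 : 54.58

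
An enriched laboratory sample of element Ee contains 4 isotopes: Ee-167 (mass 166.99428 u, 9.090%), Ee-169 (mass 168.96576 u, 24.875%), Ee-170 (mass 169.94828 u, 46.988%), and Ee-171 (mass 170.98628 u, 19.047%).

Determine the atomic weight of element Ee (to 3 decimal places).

Average mass = Σ (abundance × isotope mass) = 0.09090 × 166.99428 + 0.24875 × 168.96576 + 0.46988 × 169.94828 + 0.19047 × 170.98628
= 15.179780 + 42.030233 + 79.855298 + 32.567757 = 169.633068 u

169.633 u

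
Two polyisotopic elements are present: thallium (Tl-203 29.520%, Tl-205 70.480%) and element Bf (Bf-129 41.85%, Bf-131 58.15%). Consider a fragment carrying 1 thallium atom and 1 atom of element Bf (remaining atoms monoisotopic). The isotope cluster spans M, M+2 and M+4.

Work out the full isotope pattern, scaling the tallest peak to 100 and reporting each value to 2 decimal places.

Thallium pattern (n=1): 0.2952 : 0.7048
Element Bf pattern (n=1): 0.4185 : 0.5815
Convolve the two distributions (both contribute in 2-u steps):
  M: 0.2952×0.4185 = 0.123541
  M+2: 0.2952×0.5815 + 0.7048×0.4185 = 0.466618
  M+4: 0.7048×0.5815 = 0.409841
Scale to base peak (0.466618) = 100: 26.48 : 100.00 : 87.83

26.48 : 100.00 : 87.83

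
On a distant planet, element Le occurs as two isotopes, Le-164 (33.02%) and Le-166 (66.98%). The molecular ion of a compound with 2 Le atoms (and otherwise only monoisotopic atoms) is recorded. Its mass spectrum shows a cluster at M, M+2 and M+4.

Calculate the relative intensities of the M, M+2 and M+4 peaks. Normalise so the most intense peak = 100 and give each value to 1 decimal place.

Expanding (0.3302 + 0.6698)^2:
P(M) = 0.3302^2 = 0.109032
P(M+2) = 2 × 0.3302^1 × 0.6698^1 = 0.442336
P(M+4) = 0.6698^2 = 0.448632
The M+4 peak is largest (0.448632); scaling to 100 gives 24.3 : 98.6 : 100.0.

24.3 : 98.6 : 100.0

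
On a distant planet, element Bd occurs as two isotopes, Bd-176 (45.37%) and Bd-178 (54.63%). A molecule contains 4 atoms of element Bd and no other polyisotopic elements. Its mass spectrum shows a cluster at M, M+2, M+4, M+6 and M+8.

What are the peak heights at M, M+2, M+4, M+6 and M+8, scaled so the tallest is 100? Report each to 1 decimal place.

11.5 : 55.4 : 100.0 : 80.3 : 24.2

Each Bd atom is independently Bd-176 (p = 0.4537) or Bd-178 (q = 0.5463); the cluster is the binomial expansion (p + q)^4.
P(M) = 0.4537^4 = 0.042372
P(M+2) = 4 × 0.4537^3 × 0.5463^1 = 0.204079
P(M+4) = 6 × 0.4537^2 × 0.5463^2 = 0.368597
P(M+6) = 4 × 0.4537^1 × 0.5463^3 = 0.295885
P(M+8) = 0.5463^4 = 0.089069
The M+4 peak is largest (0.368597); scaling to 100 gives 11.5 : 55.4 : 100.0 : 80.3 : 24.2.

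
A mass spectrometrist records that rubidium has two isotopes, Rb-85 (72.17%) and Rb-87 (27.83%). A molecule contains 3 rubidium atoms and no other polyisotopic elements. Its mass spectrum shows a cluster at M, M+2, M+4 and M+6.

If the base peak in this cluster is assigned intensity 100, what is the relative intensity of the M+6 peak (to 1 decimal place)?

Binomial terms of (0.7217 + 0.2783)^3: M 0.3759, M+2 0.4349, M+4 0.1677, M+6 0.0216 → M+2 is the base peak.
P(M+2) = C(3,1) × 0.7217^2 × 0.2783^1 = 3 × 0.52085089 × 0.2783 = 0.434858 (base)
P(M+6) = C(3,3) × 0.7217^0 × 0.2783^3 = 1 × 1.0000 × 0.02155458 = 0.021555
Relative intensity = 0.021555 / 0.434858 × 100 = 5.0

5.0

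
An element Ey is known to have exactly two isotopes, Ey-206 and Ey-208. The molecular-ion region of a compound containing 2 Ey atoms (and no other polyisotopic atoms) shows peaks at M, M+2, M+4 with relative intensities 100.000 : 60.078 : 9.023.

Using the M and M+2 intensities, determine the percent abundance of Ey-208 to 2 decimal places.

Let p = fractional abundance of Ey-206. I(M+2)/I(M) = [C(2,1)·p^1·(1−p)] / p^2 = 2·(1−p)/p = 60.078/100.000 = 0.6008
(1−p)/p = 0.6008/2 = 0.3004  ⇒  p = 1/(1 + 0.3004) = 0.7690
Ey-206: 76.90%, Ey-208: 23.10%.

23.10%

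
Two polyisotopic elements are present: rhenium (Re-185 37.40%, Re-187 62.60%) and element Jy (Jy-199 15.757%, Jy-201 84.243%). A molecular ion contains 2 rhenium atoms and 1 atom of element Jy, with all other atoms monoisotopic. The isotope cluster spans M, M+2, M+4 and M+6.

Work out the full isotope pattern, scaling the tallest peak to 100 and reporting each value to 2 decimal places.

Rhenium pattern (n=2): 0.139876 : 0.468248 : 0.391876
Element Jy pattern (n=1): 0.15757 : 0.84243
Convolve the two distributions (both contribute in 2-u steps):
  M: 0.139876×0.15757 = 0.022040
  M+2: 0.139876×0.84243 + 0.468248×0.15757 = 0.191618
  M+4: 0.468248×0.84243 + 0.391876×0.15757 = 0.456214
  M+6: 0.391876×0.84243 = 0.330128
Scale to base peak (0.456214) = 100: 4.83 : 42.00 : 100.00 : 72.36

4.83 : 42.00 : 100.00 : 72.36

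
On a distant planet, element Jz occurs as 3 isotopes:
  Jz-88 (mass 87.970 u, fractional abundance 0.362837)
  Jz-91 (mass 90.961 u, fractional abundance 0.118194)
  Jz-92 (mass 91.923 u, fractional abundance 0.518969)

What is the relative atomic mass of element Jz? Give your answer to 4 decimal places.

Average mass = Σ (abundance × isotope mass) = 0.362837 × 87.970 + 0.118194 × 90.961 + 0.518969 × 91.923
= 31.91877 + 10.75104 + 47.70519 = 90.37500 u

90.3750 u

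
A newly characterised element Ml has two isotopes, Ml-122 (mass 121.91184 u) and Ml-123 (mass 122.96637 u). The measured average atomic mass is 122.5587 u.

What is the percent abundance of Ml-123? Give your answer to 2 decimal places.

Let x be the fractional abundance of Ml-122; then Ml-123 has abundance 1 − x.
121.91184·x + 122.96637·(1 − x) = 122.5587
(121.91184 − 122.96637)·x = 122.5587 − 122.96637
x = -0.40767 / -1.05453 = 0.38659 → 38.66% Ml-122, 61.34% Ml-123.

61.34%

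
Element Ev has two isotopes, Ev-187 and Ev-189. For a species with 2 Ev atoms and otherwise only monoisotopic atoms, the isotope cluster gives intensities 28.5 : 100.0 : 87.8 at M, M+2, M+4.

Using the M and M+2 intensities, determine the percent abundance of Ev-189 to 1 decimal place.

Write p for the Ev-187 fraction. I(M+2)/I(M) = [C(2,1)·p^1·(1−p)] / p^2 = 2·(1−p)/p = 100.0/28.5 = 3.5088
(1−p)/p = 3.5088/2 = 1.7544  ⇒  p = 1/(1 + 1.7544) = 0.3631
Ev-187: 36.3%, Ev-189: 63.7%.

63.7%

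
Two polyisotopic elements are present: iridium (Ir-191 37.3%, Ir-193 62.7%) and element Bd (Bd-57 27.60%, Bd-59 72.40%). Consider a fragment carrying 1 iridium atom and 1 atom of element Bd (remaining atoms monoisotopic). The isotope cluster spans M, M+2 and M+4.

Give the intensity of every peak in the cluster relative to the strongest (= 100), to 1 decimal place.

22.7 : 97.6 : 100.0

Iridium pattern (n=1): 0.3730 : 0.6270
Element Bd pattern (n=1): 0.2760 : 0.7240
Convolve the two distributions (both contribute in 2-u steps):
  M: 0.3730×0.2760 = 0.102948
  M+2: 0.3730×0.7240 + 0.6270×0.2760 = 0.443104
  M+4: 0.6270×0.7240 = 0.453948
Scale to base peak (0.453948) = 100: 22.7 : 97.6 : 100.0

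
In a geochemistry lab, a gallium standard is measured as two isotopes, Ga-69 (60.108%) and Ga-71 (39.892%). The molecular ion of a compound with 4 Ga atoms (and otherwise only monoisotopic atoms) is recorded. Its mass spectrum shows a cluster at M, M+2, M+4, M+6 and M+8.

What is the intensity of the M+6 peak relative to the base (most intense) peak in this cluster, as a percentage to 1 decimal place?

Term probabilities: M 0.1305, M+2 0.3465, M+4 0.3450, M+6 0.1526, M+8 0.0253. Base peak = M+2.
P(M+2) = C(4,1) × 0.60108^3 × 0.39892^1 = 4 × 0.2171685 × 0.39892 = 0.346531 (base)
P(M+6) = C(4,3) × 0.60108^1 × 0.39892^3 = 4 × 0.60108 × 0.063483 = 0.152633
Relative intensity = 0.152633 / 0.346531 × 100 = 44.0

44.0%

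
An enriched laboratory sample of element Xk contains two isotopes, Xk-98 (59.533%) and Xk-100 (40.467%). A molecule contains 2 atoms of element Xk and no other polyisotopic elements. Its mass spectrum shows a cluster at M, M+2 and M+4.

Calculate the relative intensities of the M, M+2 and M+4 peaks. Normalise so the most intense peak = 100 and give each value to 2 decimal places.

Expanding (0.59533 + 0.40467)^2:
P(M) = 0.59533^2 = 0.354418
P(M+2) = 2 × 0.59533^1 × 0.40467^1 = 0.481824
P(M+4) = 0.40467^2 = 0.163758
The M+2 peak is largest (0.481824); scaling to 100 gives 73.56 : 100.00 : 33.99.

73.56 : 100.00 : 33.99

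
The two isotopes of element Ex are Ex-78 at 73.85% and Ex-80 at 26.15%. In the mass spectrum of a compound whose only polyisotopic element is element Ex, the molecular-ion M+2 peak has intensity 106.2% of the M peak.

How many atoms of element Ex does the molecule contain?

With n Ex atoms, P(M+2)/P(M) = C(n,1)·p^(n−1)q / p^n = n·q/p = n · 0.2615/0.7385.
n = 1.062 × 0.7385/0.2615 = 3.00 ≈ 3

3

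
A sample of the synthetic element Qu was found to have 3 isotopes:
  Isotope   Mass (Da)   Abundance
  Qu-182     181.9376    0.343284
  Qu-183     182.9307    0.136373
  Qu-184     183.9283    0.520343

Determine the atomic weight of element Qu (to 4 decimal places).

183.1089 Da

Weight each isotope mass by its fractional abundance: 0.343284 × 181.9376 + 0.136373 × 182.9307 + 0.520343 × 183.9283
= 62.45627 + 24.94681 + 95.70580 = 183.10888 Da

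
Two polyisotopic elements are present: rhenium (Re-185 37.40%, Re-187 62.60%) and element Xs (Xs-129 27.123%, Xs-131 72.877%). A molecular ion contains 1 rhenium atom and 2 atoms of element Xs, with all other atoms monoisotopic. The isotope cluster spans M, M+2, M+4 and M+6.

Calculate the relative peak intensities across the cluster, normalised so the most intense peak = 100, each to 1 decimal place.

6.2 : 43.5 : 100.0 : 74.5

Rhenium pattern (n=1): 0.3740 : 0.6260
Element Xs pattern (n=2): 0.07356571 : 0.39532857 : 0.53110571
Convolve the two distributions (both contribute in 2-u steps):
  M: 0.3740×0.07356571 = 0.027514
  M+2: 0.3740×0.39532857 + 0.6260×0.07356571 = 0.193905
  M+4: 0.3740×0.53110571 + 0.6260×0.39532857 = 0.446109
  M+6: 0.6260×0.53110571 = 0.332472
Scale to base peak (0.446109) = 100: 6.2 : 43.5 : 100.0 : 74.5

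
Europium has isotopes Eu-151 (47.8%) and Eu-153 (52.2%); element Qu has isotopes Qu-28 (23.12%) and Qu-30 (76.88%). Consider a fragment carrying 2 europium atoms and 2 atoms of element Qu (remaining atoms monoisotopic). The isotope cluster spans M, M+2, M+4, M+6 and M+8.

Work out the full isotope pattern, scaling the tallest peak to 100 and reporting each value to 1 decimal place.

Europium pattern (n=2): 0.228484 : 0.499032 : 0.272484
Element Qu pattern (n=2): 0.05345344 : 0.35549312 : 0.59105344
Convolve the two distributions (both contribute in 2-u steps):
  M: 0.228484×0.05345344 = 0.012213
  M+2: 0.228484×0.35549312 + 0.499032×0.05345344 = 0.107899
  M+4: 0.228484×0.59105344 + 0.499032×0.35549312 + 0.272484×0.05345344 = 0.327014
  M+6: 0.499032×0.59105344 + 0.272484×0.35549312 = 0.391821
  M+8: 0.272484×0.59105344 = 0.161053
Scale to base peak (0.391821) = 100: 3.1 : 27.5 : 83.5 : 100.0 : 41.1

3.1 : 27.5 : 83.5 : 100.0 : 41.1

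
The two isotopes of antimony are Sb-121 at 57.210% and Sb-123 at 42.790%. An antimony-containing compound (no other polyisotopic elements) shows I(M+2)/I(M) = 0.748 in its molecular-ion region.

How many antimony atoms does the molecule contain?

With n Sb atoms, P(M+2)/P(M) = C(n,1)·p^(n−1)q / p^n = n·q/p = n · 0.42790/0.57210.
n = 0.748 × 0.57210/0.42790 = 1.00 ≈ 1

1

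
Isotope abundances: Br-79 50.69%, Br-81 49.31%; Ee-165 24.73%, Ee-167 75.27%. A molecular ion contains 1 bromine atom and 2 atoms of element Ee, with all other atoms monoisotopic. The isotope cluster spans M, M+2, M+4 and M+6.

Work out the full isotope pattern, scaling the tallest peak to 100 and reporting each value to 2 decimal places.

6.59 : 46.49 : 100.00 : 59.34

Bromine pattern (n=1): 0.5069 : 0.4931
Element Ee pattern (n=2): 0.06115729 : 0.37228542 : 0.56655729
Convolve the two distributions (both contribute in 2-u steps):
  M: 0.5069×0.06115729 = 0.031001
  M+2: 0.5069×0.37228542 + 0.4931×0.06115729 = 0.218868
  M+4: 0.5069×0.56655729 + 0.4931×0.37228542 = 0.470762
  M+6: 0.4931×0.56655729 = 0.279369
Scale to base peak (0.470762) = 100: 6.59 : 46.49 : 100.00 : 59.34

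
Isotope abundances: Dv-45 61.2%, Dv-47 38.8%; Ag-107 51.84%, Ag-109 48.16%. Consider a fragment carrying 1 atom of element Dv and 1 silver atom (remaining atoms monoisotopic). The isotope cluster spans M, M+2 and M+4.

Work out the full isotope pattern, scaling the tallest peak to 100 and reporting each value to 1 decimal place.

64.0 : 100.0 : 37.7

Element Dv pattern (n=1): 0.6120 : 0.3880
Silver pattern (n=1): 0.5184 : 0.4816
Convolve the two distributions (both contribute in 2-u steps):
  M: 0.6120×0.5184 = 0.317261
  M+2: 0.6120×0.4816 + 0.3880×0.5184 = 0.495878
  M+4: 0.3880×0.4816 = 0.186861
Scale to base peak (0.495878) = 100: 64.0 : 100.0 : 37.7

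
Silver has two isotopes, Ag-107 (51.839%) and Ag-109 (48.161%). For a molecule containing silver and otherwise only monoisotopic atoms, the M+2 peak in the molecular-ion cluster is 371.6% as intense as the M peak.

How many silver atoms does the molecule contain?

The M+2/M ratio from n Ag atoms is n · q/p = n · 0.48161/0.51839.
n = 3.716 × 0.51839/0.48161 = 4.00 ≈ 4

4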